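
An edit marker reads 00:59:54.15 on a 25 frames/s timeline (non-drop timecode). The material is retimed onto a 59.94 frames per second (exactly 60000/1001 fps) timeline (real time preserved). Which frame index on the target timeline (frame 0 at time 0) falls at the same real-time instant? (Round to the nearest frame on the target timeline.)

Source frame index: (0×3600 + 59×60 + 54) × 25 + 15 = 89865.
Real time: 89865 / (25) = 17973/5 s.
Target frame: (17973/5) × (60000/1001) = 215676000/1001 ≈ 215460.539 → 215461.

frame 215461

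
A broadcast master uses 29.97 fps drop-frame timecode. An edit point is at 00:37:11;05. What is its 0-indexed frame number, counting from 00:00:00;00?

Complete 10-minute blocks: 3, each 17982 frames → 53946.
Remaining 7 whole minutes in the current block: 1800 + 6 × 1798 = 12588 frames.
Within the current minute: 11 × 30 + 5 − 2 = 333 (labels ;00/;01 skipped at this minute). Total = 53946 + 12588 + 333 = 66867.

66867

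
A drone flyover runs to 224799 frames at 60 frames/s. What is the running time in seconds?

3746.65 seconds

Running time = 224799 / (60) = 3746.65 s.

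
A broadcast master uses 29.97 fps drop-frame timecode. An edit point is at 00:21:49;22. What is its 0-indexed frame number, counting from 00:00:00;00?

As if non-drop at 30 labels/s: (0 × 3600 + 21 × 60 + 49) × 30 + 22 = 39292.
Minute boundaries passed: 21; those not divisible by 10: 21 − 2 = 19; dropped labels = 2 × 19 = 38.
Actual frame index = 39292 − 38 = 39254.

39254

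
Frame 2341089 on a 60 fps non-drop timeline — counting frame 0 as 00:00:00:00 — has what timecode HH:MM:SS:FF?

10:50:18:09

2341089 ÷ 60 = 39018 full seconds, remainder 9 frames.
39018 s = 10 h 50 min 18 s.
Timecode: 10:50:18:09.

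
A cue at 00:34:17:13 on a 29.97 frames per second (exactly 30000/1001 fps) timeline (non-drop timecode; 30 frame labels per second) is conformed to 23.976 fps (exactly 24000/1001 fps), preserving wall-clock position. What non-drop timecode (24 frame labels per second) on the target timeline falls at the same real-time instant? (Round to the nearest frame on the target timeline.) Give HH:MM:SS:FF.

Source frame index: (0×3600 + 34×60 + 17) × 30 + 13 = 61723.
Real time: 61723 / (30000/1001) = 61784723/30000 s.
Target frame: (61784723/30000) × (24000/1001) = 246892/5 ≈ 49378.400 → 49378.
At 24 labels/s: frame 49378 → 00:34:17:10.

00:34:17:10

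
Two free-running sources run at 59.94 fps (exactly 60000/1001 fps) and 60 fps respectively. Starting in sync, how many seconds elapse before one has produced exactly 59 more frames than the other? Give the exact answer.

The gap grows by |60 − 60000/1001| = 60/1001 frames per second.
Time for a 59-frame gap: 59 ÷ (60/1001) = 59059/60 s.

59059/60 seconds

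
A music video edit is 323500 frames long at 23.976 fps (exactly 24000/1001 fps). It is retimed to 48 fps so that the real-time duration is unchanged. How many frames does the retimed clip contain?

647647 frames

Target frames = source frames × (target rate / source rate) = 323500 × (48)/(24000/1001) = 323500 × 1001/500 = 647647.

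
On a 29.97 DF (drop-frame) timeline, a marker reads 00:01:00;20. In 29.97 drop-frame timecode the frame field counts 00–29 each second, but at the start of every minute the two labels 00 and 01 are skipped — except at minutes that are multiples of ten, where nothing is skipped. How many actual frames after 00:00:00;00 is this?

As if non-drop at 30 labels/s: (0 × 3600 + 1 × 60 + 0) × 30 + 20 = 1820.
Minute boundaries passed: 1; those not divisible by 10: 1 − 0 = 1; dropped labels = 2 × 1 = 2.
Actual frame index = 1820 − 2 = 1818.

1818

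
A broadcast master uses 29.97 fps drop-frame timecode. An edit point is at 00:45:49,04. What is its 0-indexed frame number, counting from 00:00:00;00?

Complete 10-minute blocks: 4, each 17982 frames → 71928.
Remaining 5 whole minutes in the current block: 1800 + 4 × 1798 = 8992 frames.
Within the current minute: 49 × 30 + 4 − 2 = 1472 (labels ;00/;01 skipped at this minute). Total = 71928 + 8992 + 1472 = 82392.

82392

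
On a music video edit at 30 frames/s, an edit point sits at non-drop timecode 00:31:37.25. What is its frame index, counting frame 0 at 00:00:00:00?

Total seconds to the label: (0 × 3600 + 31 × 60 + 37) = 1897.
Frame index = 1897 × 30 + 25 = 56935.

56935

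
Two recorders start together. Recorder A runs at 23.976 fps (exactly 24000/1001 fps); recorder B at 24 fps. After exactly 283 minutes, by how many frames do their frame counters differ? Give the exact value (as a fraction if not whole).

283 min = 16980 s.
A emits 24000/1001 × 16980 = 407520000/1001 frames; B emits 24 × 16980 = 407520.
Difference = 407520/1001 frames (≈ 407.1129); B is ahead of A.

407520/1001 frames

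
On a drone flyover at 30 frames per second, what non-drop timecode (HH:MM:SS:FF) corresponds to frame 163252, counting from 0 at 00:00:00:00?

01:30:41:22

163252 ÷ 30 = 5441 full seconds, remainder 22 frames.
5441 s = 1 h 30 min 41 s.
Timecode: 01:30:41:22.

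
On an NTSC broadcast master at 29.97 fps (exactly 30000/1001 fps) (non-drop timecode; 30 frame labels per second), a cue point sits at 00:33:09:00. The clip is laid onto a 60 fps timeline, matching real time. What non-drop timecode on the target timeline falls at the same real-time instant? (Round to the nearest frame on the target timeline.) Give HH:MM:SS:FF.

Source frame index: (0×3600 + 33×60 + 9) × 30 + 0 = 59670.
Real time: 59670 / (30000/1001) = 1990989/1000 s.
Target frame: (1990989/1000) × (60) = 5972967/50 ≈ 119459.340 → 119459.
At 60 labels/s: frame 119459 → 00:33:10:59.

00:33:10:59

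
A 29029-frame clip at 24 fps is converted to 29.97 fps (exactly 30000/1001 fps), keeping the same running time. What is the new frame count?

Target frames = source frames × (target rate / source rate) = 29029 × (30000/1001)/(24) = 29029 × 1250/1001 = 36250.

36250 frames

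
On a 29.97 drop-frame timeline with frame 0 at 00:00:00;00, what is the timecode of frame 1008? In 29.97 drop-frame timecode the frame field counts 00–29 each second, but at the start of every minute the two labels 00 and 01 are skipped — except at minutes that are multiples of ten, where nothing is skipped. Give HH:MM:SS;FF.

Each 10-minute DF block holds 10 × 60 × 30 − 9 × 2 = 17982 frames. 1008 ÷ 17982 → 0 full blocks, remainder 1008.
Within the partial block the first minute is 1800 frames and each further minute 1798, so 0 further minute boundaries passed. Total skipped labels = 18 × 0 + 2 × 0 = 0.
Non-drop label index = 1008 + 0 = 1008; at 30 labels/s that is 00:00:33:18, i.e. DF 00:00:33;18.

00:00:33;18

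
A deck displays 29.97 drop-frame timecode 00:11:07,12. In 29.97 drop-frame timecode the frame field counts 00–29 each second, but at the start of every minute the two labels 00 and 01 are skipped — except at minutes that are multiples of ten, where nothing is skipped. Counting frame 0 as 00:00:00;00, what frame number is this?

Complete 10-minute blocks: 1, each 17982 frames → 17982.
Remaining 1 whole minute in the current block: 1800 + 0 × 1798 = 1800 frames.
Within the current minute: 7 × 30 + 12 − 2 = 220 (labels ;00/;01 skipped at this minute). Total = 17982 + 1800 + 220 = 20002.

20002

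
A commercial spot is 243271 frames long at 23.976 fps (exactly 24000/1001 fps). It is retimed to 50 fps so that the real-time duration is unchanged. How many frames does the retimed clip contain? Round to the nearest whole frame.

Frames at target rate = 243271 × (50) / (24000/1001) = 243514271/480 ≈ 507321.398.
Nearest whole frame: 507321.

507321 frames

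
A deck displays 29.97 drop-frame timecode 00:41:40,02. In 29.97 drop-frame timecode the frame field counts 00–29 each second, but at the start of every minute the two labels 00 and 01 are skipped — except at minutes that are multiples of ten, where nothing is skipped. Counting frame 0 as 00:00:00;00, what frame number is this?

As if non-drop at 30 labels/s: (0 × 3600 + 41 × 60 + 40) × 30 + 2 = 75002.
Minute boundaries passed: 41; those not divisible by 10: 41 − 4 = 37; dropped labels = 2 × 37 = 74.
Actual frame index = 75002 − 74 = 74928.

74928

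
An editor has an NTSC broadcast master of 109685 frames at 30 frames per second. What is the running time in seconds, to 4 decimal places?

Running time = 109685 × 1/30 = 21937/6 s ≈ 3656.1667 s.

3656.1667 seconds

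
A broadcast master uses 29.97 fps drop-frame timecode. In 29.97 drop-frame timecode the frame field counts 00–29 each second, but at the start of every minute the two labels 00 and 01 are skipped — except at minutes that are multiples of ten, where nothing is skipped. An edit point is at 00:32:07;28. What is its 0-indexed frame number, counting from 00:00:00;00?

As if non-drop at 30 labels/s: (0 × 3600 + 32 × 60 + 7) × 30 + 28 = 57838.
Minute boundaries passed: 32; those not divisible by 10: 32 − 3 = 29; dropped labels = 2 × 29 = 58.
Actual frame index = 57838 − 58 = 57780.

57780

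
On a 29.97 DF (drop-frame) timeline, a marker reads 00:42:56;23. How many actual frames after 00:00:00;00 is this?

77227

As if non-drop at 30 labels/s: (0 × 3600 + 42 × 60 + 56) × 30 + 23 = 77303.
Minute boundaries passed: 42; those not divisible by 10: 42 − 4 = 38; dropped labels = 2 × 38 = 76.
Actual frame index = 77303 − 76 = 77227.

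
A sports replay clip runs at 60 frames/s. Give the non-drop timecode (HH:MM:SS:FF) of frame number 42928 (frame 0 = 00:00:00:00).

00:11:55:28

42928 ÷ 60 = 715 full seconds, remainder 28 frames.
715 s = 0 h 11 min 55 s.
Timecode: 00:11:55:28.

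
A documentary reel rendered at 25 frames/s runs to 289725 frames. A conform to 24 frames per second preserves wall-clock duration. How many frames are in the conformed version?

Target frames = source frames × (target rate / source rate) = 289725 × (24)/(25) = 289725 × 24/25 = 278136.

278136 frames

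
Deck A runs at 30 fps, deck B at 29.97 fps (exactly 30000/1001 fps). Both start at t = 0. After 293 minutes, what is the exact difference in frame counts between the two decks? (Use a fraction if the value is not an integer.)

527400/1001 frames

293 min = 17580 s.
A emits 30 × 17580 = 527400 frames; B emits 30000/1001 × 17580 = 527400000/1001.
Difference = 527400/1001 frames (≈ 526.8731); B is behind A.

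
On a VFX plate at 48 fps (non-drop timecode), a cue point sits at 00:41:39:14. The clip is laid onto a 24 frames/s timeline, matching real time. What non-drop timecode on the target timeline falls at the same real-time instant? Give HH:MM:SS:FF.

00:41:39:07

Source frame index: (0×3600 + 41×60 + 39) × 48 + 14 = 119966.
Real time: 119966 / (48) = 59983/24 s.
Target frame: (59983/24) × (24) = 59983.
At 24 labels/s: frame 59983 → 00:41:39:07.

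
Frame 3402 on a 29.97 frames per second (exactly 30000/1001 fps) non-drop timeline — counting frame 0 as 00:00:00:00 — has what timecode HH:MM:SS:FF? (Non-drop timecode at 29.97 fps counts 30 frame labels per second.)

00:01:53:12

3402 ÷ 30 = 113 full seconds, remainder 12 frames.
113 s = 0 h 1 min 53 s.
Timecode: 00:01:53:12.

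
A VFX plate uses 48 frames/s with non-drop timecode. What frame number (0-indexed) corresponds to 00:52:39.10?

frame 151642

Total seconds to the label: (0 × 3600 + 52 × 60 + 39) = 3159.
Frame index = 3159 × 48 + 10 = 151642.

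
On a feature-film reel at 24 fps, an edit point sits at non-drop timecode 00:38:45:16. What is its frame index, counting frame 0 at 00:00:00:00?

Total seconds to the label: (0 × 3600 + 38 × 60 + 45) = 2325.
Frame index = 2325 × 24 + 16 = 55816.

frame 55816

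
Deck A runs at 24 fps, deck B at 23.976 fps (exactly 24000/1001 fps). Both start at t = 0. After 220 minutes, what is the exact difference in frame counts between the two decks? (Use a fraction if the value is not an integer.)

28800/91 frames

220 min = 13200 s.
A emits 24 × 13200 = 316800 frames; B emits 24000/1001 × 13200 = 28800000/91.
Difference = 28800/91 frames (≈ 316.4835); B is behind A.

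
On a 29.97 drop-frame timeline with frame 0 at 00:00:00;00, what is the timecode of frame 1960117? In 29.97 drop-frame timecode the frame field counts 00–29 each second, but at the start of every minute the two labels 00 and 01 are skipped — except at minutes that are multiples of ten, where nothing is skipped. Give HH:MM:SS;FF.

18:10:02;19

Ten DF minutes hold 17982 frames, so frame 1960117 lies in block 109 (frames 1960038–1978019) with 79 frames into that block.
The block's first minute is 1800 frames and the rest 1798 each; 79 frames reaches minute 0, so 109 × 18 + 0 × 2 = 1962 labels have been skipped so far.
Adding those back, label number 1960117 + 1962 = 1962079 at 30 labels/s is 65402 s + 19 f = 18 h 10 min 2 s frame 19, i.e. 18:10:02;19.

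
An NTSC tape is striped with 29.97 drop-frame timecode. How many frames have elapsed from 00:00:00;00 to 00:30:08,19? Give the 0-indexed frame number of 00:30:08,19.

As if non-drop at 30 labels/s: (0 × 3600 + 30 × 60 + 8) × 30 + 19 = 54259.
Minute boundaries passed: 30; those not divisible by 10: 30 − 3 = 27; dropped labels = 2 × 27 = 54.
Actual frame index = 54259 − 54 = 54205.

54205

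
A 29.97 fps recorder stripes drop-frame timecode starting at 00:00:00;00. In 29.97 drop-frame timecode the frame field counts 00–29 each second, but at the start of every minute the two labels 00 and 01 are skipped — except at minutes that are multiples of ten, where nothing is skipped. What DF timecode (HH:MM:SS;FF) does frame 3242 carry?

Each 10-minute DF block holds 10 × 60 × 30 − 9 × 2 = 17982 frames. 3242 ÷ 17982 → 0 full blocks, remainder 3242.
Within the partial block the first minute is 1800 frames and each further minute 1798, so 1 further minute boundary passed. Total skipped labels = 18 × 0 + 2 × 1 = 2.
Non-drop label index = 3242 + 2 = 3244; at 30 labels/s that is 00:01:48:04, i.e. DF 00:01:48;04.

00:01:48;04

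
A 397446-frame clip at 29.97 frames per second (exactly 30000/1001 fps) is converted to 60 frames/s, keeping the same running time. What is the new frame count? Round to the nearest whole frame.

795687 frames

Frames at target rate = 397446 × (60) / (30000/1001) = 198921723/250 ≈ 795686.892.
Nearest whole frame: 795687.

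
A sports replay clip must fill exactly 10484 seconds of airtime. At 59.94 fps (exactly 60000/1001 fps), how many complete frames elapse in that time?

Frames = 10484 × 60000/1001 = 629040000/1001 ≈ 628411.5884.
Complete frames: 628411.

628411 frames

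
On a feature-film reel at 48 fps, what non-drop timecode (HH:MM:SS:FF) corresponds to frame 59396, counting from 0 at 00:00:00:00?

00:20:37:20

59396 ÷ 48 = 1237 full seconds, remainder 20 frames.
1237 s = 0 h 20 min 37 s.
Timecode: 00:20:37:20.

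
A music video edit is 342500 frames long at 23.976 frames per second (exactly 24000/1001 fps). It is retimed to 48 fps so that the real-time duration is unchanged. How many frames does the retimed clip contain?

685685 frames

Target frames = source frames × (target rate / source rate) = 342500 × (48)/(24000/1001) = 342500 × 1001/500 = 685685.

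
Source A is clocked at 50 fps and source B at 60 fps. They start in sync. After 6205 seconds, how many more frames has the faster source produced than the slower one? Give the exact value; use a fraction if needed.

62050 frames

A emits 50 × 6205 = 310250 frames; B emits 60 × 6205 = 372300.
Difference = 62050 frames; B is ahead of A.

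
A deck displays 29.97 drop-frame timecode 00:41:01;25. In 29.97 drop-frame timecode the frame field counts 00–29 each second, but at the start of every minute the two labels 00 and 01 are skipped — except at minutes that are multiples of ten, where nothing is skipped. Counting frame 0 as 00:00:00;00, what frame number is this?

Complete 10-minute blocks: 4, each 17982 frames → 71928.
Remaining 1 whole minute in the current block: 1800 + 0 × 1798 = 1800 frames.
Within the current minute: 1 × 30 + 25 − 2 = 53 (labels ;00/;01 skipped at this minute). Total = 71928 + 1800 + 53 = 73781.

73781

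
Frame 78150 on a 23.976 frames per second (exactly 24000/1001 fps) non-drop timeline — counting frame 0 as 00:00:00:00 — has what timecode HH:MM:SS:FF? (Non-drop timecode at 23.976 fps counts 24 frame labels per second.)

78150 ÷ 24 = 3256 full seconds, remainder 6 frames.
3256 s = 0 h 54 min 16 s.
Timecode: 00:54:16:06.

00:54:16:06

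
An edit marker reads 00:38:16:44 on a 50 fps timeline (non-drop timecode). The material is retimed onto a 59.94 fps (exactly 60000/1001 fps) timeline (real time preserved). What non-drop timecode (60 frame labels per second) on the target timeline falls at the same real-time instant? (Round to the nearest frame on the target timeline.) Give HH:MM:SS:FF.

Source frame index: (0×3600 + 38×60 + 16) × 50 + 44 = 114844.
Real time: 114844 / (50) = 57422/25 s.
Target frame: (57422/25) × (60000/1001) = 137812800/1001 ≈ 137675.125 → 137675.
At 60 labels/s: frame 137675 → 00:38:14:35.

00:38:14:35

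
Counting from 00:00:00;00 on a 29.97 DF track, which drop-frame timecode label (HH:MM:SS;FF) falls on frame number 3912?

Each 10-minute DF block holds 10 × 60 × 30 − 9 × 2 = 17982 frames. 3912 ÷ 17982 → 0 full blocks, remainder 3912.
Within the partial block the first minute is 1800 frames and each further minute 1798, so 2 further minute boundaries passed. Total skipped labels = 18 × 0 + 2 × 2 = 4.
Non-drop label index = 3912 + 4 = 3916; at 30 labels/s that is 00:02:10:16, i.e. DF 00:02:10;16.

00:02:10;16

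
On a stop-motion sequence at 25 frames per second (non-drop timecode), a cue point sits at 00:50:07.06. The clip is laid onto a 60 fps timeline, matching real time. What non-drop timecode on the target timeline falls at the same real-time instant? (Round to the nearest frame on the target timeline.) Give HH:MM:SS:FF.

Source frame index: (0×3600 + 50×60 + 7) × 25 + 6 = 75181.
Real time: 75181 / (25) = 75181/25 s.
Target frame: (75181/25) × (60) = 902172/5 ≈ 180434.400 → 180434.
At 60 labels/s: frame 180434 → 00:50:07:14.

00:50:07:14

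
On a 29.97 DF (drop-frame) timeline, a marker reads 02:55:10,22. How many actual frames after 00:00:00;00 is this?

315006

As if non-drop at 30 labels/s: (2 × 3600 + 55 × 60 + 10) × 30 + 22 = 315322.
Minute boundaries passed: 175; those not divisible by 10: 175 − 17 = 158; dropped labels = 2 × 158 = 316.
Actual frame index = 315322 − 316 = 315006.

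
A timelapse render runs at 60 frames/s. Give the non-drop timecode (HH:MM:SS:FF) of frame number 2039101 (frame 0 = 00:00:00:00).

09:26:25:01

2039101 ÷ 60 = 33985 full seconds, remainder 1 frame.
33985 s = 9 h 26 min 25 s.
Timecode: 09:26:25:01.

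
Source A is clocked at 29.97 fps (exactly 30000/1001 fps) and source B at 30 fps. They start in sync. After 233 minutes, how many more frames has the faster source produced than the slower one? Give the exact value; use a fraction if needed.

419400/1001 frames

233 min = 13980 s.
A emits 30000/1001 × 13980 = 419400000/1001 frames; B emits 30 × 13980 = 419400.
Difference = 419400/1001 frames (≈ 418.9810); B is ahead of A.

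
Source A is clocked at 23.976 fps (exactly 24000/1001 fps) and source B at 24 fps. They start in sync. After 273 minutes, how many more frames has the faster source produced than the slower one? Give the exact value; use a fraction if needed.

273 min = 16380 s.
A emits 24000/1001 × 16380 = 4320000/11 frames; B emits 24 × 16380 = 393120.
Difference = 4320/11 frames (≈ 392.7273); B is ahead of A.

4320/11 frames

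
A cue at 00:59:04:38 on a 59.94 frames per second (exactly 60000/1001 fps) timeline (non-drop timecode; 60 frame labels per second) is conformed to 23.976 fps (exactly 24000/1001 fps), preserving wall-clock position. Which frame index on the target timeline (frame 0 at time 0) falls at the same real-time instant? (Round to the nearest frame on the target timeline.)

frame 85071

Source frame index: (0×3600 + 59×60 + 4) × 60 + 38 = 212678.
Real time: 212678 / (60000/1001) = 106445339/30000 s.
Target frame: (106445339/30000) × (24000/1001) = 425356/5 ≈ 85071.200 → 85071.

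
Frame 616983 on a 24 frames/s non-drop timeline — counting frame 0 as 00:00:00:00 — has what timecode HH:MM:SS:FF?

07:08:27:15

616983 ÷ 24 = 25707 full seconds, remainder 15 frames.
25707 s = 7 h 8 min 27 s.
Timecode: 07:08:27:15.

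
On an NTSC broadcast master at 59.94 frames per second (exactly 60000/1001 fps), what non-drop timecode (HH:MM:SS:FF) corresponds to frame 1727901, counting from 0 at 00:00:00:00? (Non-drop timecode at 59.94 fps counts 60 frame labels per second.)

1727901 ÷ 60 = 28798 full seconds, remainder 21 frames.
28798 s = 7 h 59 min 58 s.
Timecode: 07:59:58:21.

07:59:58:21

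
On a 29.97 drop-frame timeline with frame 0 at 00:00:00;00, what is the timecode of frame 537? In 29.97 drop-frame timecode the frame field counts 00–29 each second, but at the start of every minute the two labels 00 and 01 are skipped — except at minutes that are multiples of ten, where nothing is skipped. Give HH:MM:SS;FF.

Each 10-minute DF block holds 10 × 60 × 30 − 9 × 2 = 17982 frames. 537 ÷ 17982 → 0 full blocks, remainder 537.
Within the partial block the first minute is 1800 frames and each further minute 1798, so 0 further minute boundaries passed. Total skipped labels = 18 × 0 + 2 × 0 = 0.
Non-drop label index = 537 + 0 = 537; at 30 labels/s that is 00:00:17:27, i.e. DF 00:00:17;27.

00:00:17;27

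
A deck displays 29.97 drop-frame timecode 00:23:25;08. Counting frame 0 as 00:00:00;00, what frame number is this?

As if non-drop at 30 labels/s: (0 × 3600 + 23 × 60 + 25) × 30 + 8 = 42158.
Minute boundaries passed: 23; those not divisible by 10: 23 − 2 = 21; dropped labels = 2 × 21 = 42.
Actual frame index = 42158 − 42 = 42116.

42116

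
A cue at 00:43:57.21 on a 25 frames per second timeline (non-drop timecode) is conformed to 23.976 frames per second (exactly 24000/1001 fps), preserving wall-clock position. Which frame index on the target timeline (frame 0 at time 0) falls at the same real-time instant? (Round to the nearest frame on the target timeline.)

frame 63245

Source frame index: (0×3600 + 43×60 + 57) × 25 + 21 = 65946.
Real time: 65946 / (25) = 65946/25 s.
Target frame: (65946/25) × (24000/1001) = 63308160/1001 ≈ 63244.915 → 63245.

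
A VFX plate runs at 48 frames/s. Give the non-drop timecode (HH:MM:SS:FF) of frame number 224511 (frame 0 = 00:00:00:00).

01:17:57:15

224511 ÷ 48 = 4677 full seconds, remainder 15 frames.
4677 s = 1 h 17 min 57 s.
Timecode: 01:17:57:15.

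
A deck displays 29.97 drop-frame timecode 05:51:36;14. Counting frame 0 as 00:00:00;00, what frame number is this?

As if non-drop at 30 labels/s: (5 × 3600 + 51 × 60 + 36) × 30 + 14 = 632894.
Minute boundaries passed: 351; those not divisible by 10: 351 − 35 = 316; dropped labels = 2 × 316 = 632.
Actual frame index = 632894 − 632 = 632262.

632262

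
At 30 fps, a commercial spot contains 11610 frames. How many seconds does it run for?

Running time = 11610 / (30) = 387 s.

387 seconds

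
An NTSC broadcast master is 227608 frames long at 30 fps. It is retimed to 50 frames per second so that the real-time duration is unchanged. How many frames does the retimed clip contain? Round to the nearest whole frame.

Frames at target rate = 227608 × (50) / (30) = 1138040/3 ≈ 379346.667.
Nearest whole frame: 379347.

379347 frames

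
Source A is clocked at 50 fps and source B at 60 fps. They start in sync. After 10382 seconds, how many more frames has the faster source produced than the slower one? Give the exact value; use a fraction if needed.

A emits 50 × 10382 = 519100 frames; B emits 60 × 10382 = 622920.
Difference = 103820 frames; B is ahead of A.

103820 frames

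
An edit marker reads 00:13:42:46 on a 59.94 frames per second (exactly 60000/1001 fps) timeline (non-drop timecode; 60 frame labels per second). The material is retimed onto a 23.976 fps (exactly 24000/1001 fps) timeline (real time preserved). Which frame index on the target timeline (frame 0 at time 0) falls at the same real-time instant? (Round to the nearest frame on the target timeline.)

Source frame index: (0×3600 + 13×60 + 42) × 60 + 46 = 49366.
Real time: 49366 / (60000/1001) = 24707683/30000 s.
Target frame: (24707683/30000) × (24000/1001) = 98732/5 ≈ 19746.400 → 19746.

frame 19746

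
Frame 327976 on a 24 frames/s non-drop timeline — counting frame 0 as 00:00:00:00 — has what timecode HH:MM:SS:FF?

327976 ÷ 24 = 13665 full seconds, remainder 16 frames.
13665 s = 3 h 47 min 45 s.
Timecode: 03:47:45:16.

03:47:45:16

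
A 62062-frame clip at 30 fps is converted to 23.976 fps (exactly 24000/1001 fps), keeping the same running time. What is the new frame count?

49600 frames

Target frames = source frames × (target rate / source rate) = 62062 × (24000/1001)/(30) = 62062 × 800/1001 = 49600.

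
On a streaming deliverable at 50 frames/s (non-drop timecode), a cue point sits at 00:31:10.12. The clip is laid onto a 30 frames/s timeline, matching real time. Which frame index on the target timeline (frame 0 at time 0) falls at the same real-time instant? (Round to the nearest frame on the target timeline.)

frame 56107

Source frame index: (0×3600 + 31×60 + 10) × 50 + 12 = 93512.
Real time: 93512 / (50) = 46756/25 s.
Target frame: (46756/25) × (30) = 280536/5 ≈ 56107.200 → 56107.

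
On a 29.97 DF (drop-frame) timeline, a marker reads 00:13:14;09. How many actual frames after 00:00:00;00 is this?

23805

Complete 10-minute blocks: 1, each 17982 frames → 17982.
Remaining 3 whole minutes in the current block: 1800 + 2 × 1798 = 5396 frames.
Within the current minute: 14 × 30 + 9 − 2 = 427 (labels ;00/;01 skipped at this minute). Total = 17982 + 5396 + 427 = 23805.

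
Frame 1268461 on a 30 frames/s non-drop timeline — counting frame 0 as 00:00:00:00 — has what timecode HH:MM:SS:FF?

1268461 ÷ 30 = 42282 full seconds, remainder 1 frame.
42282 s = 11 h 44 min 42 s.
Timecode: 11:44:42:01.

11:44:42:01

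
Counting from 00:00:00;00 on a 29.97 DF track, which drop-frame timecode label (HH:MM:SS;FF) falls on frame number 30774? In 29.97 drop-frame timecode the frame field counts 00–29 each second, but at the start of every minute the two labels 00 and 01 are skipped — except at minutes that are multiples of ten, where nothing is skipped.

Each 10-minute DF block holds 10 × 60 × 30 − 9 × 2 = 17982 frames. 30774 ÷ 17982 → 1 full block, remainder 12792.
Within the partial block the first minute is 1800 frames and each further minute 1798, so 7 further minute boundaries passed. Total skipped labels = 18 × 1 + 2 × 7 = 32.
Non-drop label index = 30774 + 32 = 30806; at 30 labels/s that is 00:17:06:26, i.e. DF 00:17:06;26.

00:17:06;26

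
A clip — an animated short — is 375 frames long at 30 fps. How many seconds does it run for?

Running time = 375 / (30) = 12.5 s.

12.5 seconds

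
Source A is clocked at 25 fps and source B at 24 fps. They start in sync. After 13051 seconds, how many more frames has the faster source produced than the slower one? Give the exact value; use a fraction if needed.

A emits 25 × 13051 = 326275 frames; B emits 24 × 13051 = 313224.
Difference = 13051 frames; B is behind A.

13051 frames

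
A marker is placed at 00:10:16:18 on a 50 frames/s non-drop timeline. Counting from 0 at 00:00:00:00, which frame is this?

30818

Total seconds to the label: (0 × 3600 + 10 × 60 + 16) = 616.
Frame index = 616 × 50 + 18 = 30818.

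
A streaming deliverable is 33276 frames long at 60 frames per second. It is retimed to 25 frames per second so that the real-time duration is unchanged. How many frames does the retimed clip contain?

13865 frames

Target frames = source frames × (target rate / source rate) = 33276 × (25)/(60) = 33276 × 5/12 = 13865.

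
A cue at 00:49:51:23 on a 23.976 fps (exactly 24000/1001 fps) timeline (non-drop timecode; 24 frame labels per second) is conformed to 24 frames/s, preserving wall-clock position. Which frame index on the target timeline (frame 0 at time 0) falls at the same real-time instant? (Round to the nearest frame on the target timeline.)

frame 71879

Source frame index: (0×3600 + 49×60 + 51) × 24 + 23 = 71807.
Real time: 71807 / (24000/1001) = 71878807/24000 s.
Target frame: (71878807/24000) × (24) = 71878807/1000 ≈ 71878.807 → 71879.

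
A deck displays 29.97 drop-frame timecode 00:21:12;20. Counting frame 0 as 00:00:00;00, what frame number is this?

Complete 10-minute blocks: 2, each 17982 frames → 35964.
Remaining 1 whole minute in the current block: 1800 + 0 × 1798 = 1800 frames.
Within the current minute: 12 × 30 + 20 − 2 = 378 (labels ;00/;01 skipped at this minute). Total = 35964 + 1800 + 378 = 38142.

38142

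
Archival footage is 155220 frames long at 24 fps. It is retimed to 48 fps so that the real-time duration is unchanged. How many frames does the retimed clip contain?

310440 frames

Frames at target rate = 155220 × (48) / (24) = 310440.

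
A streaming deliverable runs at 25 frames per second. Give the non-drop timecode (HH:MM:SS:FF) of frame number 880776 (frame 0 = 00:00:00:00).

880776 ÷ 25 = 35231 full seconds, remainder 1 frame.
35231 s = 9 h 47 min 11 s.
Timecode: 09:47:11:01.

09:47:11:01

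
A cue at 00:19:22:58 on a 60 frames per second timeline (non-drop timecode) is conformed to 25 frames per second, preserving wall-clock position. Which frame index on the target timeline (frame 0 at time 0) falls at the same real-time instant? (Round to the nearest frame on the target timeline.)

Source frame index: (0×3600 + 19×60 + 22) × 60 + 58 = 69778.
Real time: 69778 / (60) = 34889/30 s.
Target frame: (34889/30) × (25) = 174445/6 ≈ 29074.167 → 29074.

frame 29074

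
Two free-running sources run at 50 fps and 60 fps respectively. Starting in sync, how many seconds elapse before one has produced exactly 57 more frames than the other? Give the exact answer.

The gap grows by |60 − 50| = 10 frames per second.
Time for a 57-frame gap: 57 ÷ (10) = 5.7 s.

5.7 seconds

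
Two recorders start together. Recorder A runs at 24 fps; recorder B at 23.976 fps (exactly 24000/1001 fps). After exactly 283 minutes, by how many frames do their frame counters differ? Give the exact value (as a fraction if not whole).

283 min = 16980 s.
A emits 24 × 16980 = 407520 frames; B emits 24000/1001 × 16980 = 407520000/1001.
Difference = 407520/1001 frames (≈ 407.1129); B is behind A.

407520/1001 frames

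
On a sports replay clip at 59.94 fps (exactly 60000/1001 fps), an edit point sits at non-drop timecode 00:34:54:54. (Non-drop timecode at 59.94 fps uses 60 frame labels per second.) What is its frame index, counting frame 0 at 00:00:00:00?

Total seconds to the label: (0 × 3600 + 34 × 60 + 54) = 2094.
Frame index = 2094 × 60 + 54 = 125694.

frame 125694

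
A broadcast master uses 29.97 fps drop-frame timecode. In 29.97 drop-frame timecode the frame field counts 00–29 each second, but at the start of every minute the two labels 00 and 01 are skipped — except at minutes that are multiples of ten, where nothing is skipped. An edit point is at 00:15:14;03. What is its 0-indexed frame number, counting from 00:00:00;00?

27395

Complete 10-minute blocks: 1, each 17982 frames → 17982.
Remaining 5 whole minutes in the current block: 1800 + 4 × 1798 = 8992 frames.
Within the current minute: 14 × 30 + 3 − 2 = 421 (labels ;00/;01 skipped at this minute). Total = 17982 + 8992 + 421 = 27395.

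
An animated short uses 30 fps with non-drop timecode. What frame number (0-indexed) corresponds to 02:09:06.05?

Total seconds to the label: (2 × 3600 + 9 × 60 + 6) = 7746.
Frame index = 7746 × 30 + 5 = 232385.

232385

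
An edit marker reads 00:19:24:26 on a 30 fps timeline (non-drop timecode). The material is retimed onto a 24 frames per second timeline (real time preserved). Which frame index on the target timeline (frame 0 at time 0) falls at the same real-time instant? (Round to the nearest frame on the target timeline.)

frame 27957

Source frame index: (0×3600 + 19×60 + 24) × 30 + 26 = 34946.
Real time: 34946 / (30) = 17473/15 s.
Target frame: (17473/15) × (24) = 139784/5 ≈ 27956.800 → 27957.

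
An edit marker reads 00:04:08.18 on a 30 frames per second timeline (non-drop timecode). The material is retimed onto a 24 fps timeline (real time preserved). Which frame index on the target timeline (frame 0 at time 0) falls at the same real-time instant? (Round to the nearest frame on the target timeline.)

frame 5966

Source frame index: (0×3600 + 4×60 + 8) × 30 + 18 = 7458.
Real time: 7458 / (30) = 1243/5 s.
Target frame: (1243/5) × (24) = 29832/5 ≈ 5966.400 → 5966.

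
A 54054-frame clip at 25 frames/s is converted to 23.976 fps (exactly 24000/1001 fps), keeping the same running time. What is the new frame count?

51840 frames

Target frames = source frames × (target rate / source rate) = 54054 × (24000/1001)/(25) = 54054 × 960/1001 = 51840.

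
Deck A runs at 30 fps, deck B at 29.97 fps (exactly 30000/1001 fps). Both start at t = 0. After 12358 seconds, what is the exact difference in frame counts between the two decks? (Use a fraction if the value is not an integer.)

A emits 30 × 12358 = 370740 frames; B emits 30000/1001 × 12358 = 370740000/1001.
Difference = 370740/1001 frames (≈ 370.3696); B is behind A.

370740/1001 frames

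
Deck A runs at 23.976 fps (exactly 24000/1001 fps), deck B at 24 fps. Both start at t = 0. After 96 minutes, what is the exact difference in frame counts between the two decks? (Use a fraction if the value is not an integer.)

96 min = 5760 s.
A emits 24000/1001 × 5760 = 138240000/1001 frames; B emits 24 × 5760 = 138240.
Difference = 138240/1001 frames (≈ 138.1019); B is ahead of A.

138240/1001 frames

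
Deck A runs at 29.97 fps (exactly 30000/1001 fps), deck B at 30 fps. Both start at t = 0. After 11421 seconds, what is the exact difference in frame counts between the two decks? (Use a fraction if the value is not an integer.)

A emits 30000/1001 × 11421 = 342630000/1001 frames; B emits 30 × 11421 = 342630.
Difference = 342630/1001 frames (≈ 342.2877); B is ahead of A.

342630/1001 frames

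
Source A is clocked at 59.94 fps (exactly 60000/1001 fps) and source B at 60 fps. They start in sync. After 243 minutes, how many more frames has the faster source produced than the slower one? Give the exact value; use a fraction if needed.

874800/1001 frames

243 min = 14580 s.
A emits 60000/1001 × 14580 = 874800000/1001 frames; B emits 60 × 14580 = 874800.
Difference = 874800/1001 frames (≈ 873.9261); B is ahead of A.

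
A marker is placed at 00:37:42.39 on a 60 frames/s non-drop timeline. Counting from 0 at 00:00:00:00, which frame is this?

Total seconds to the label: (0 × 3600 + 37 × 60 + 42) = 2262.
Frame index = 2262 × 60 + 39 = 135759.

frame 135759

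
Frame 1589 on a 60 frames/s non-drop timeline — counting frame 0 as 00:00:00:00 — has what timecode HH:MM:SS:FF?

00:00:26:29

1589 ÷ 60 = 26 full seconds, remainder 29 frames.
26 s = 0 h 0 min 26 s.
Timecode: 00:00:26:29.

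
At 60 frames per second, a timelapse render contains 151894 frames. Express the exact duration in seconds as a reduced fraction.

Running time = 151894 ÷ (60) = 151894 × 1/60 = 75947/30 s.

75947/30 seconds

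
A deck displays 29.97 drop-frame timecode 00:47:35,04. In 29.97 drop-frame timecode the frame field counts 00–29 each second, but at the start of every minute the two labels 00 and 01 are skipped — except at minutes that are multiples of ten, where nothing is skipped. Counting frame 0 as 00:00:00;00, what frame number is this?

As if non-drop at 30 labels/s: (0 × 3600 + 47 × 60 + 35) × 30 + 4 = 85654.
Minute boundaries passed: 47; those not divisible by 10: 47 − 4 = 43; dropped labels = 2 × 43 = 86.
Actual frame index = 85654 − 86 = 85568.

85568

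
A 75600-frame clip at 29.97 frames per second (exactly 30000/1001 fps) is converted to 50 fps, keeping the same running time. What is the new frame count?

126126 frames

Target frames = source frames × (target rate / source rate) = 75600 × (50)/(30000/1001) = 75600 × 1001/600 = 126126.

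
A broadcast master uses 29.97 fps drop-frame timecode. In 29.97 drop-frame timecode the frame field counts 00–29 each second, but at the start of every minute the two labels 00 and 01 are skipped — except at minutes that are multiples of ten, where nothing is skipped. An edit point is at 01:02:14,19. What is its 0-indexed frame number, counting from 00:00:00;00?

As if non-drop at 30 labels/s: (1 × 3600 + 2 × 60 + 14) × 30 + 19 = 112039.
Minute boundaries passed: 62; those not divisible by 10: 62 − 6 = 56; dropped labels = 2 × 56 = 112.
Actual frame index = 112039 − 112 = 111927.

111927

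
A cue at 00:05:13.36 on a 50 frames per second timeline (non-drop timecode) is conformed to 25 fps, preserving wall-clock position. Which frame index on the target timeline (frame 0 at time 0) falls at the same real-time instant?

Source frame index: (0×3600 + 5×60 + 13) × 50 + 36 = 15686.
Real time: 15686 / (50) = 7843/25 s.
Target frame: (7843/25) × (25) = 7843.

frame 7843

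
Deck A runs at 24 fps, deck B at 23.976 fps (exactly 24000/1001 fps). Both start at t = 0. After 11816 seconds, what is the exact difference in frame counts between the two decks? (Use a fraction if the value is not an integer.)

40512/143 frames

A emits 24 × 11816 = 283584 frames; B emits 24000/1001 × 11816 = 40512000/143.
Difference = 40512/143 frames (≈ 283.3007); B is behind A.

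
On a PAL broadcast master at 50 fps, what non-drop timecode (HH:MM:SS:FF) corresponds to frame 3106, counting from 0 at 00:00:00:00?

3106 ÷ 50 = 62 full seconds, remainder 6 frames.
62 s = 0 h 1 min 2 s.
Timecode: 00:01:02:06.

00:01:02:06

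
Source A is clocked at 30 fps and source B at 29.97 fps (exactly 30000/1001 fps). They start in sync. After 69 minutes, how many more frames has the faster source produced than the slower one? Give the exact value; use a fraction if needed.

124200/1001 frames

69 min = 4140 s.
A emits 30 × 4140 = 124200 frames; B emits 30000/1001 × 4140 = 124200000/1001.
Difference = 124200/1001 frames (≈ 124.0759); B is behind A.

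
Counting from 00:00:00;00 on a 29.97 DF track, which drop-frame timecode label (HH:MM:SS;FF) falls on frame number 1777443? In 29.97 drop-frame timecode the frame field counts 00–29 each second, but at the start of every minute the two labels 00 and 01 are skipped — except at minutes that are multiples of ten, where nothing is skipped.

16:28:27;13

Ten DF minutes hold 17982 frames, so frame 1777443 lies in block 98 (frames 1762236–1780217) with 15207 frames into that block.
The block's first minute is 1800 frames and the rest 1798 each; 15207 frames reaches minute 8, so 98 × 18 + 8 × 2 = 1780 labels have been skipped so far.
Adding those back, label number 1777443 + 1780 = 1779223 at 30 labels/s is 59307 s + 13 f = 16 h 28 min 27 s frame 13, i.e. 16:28:27;13.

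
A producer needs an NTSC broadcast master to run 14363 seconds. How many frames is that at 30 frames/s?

430890 frames

Frames = 14363 × 30 = 430890.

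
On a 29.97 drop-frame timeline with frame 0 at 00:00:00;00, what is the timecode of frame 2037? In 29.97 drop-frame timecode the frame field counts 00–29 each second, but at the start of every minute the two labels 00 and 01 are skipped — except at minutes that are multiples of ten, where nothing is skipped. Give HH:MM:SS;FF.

Ten DF minutes hold 17982 frames, so frame 2037 lies in block 0 (frames 0–17981) with 2037 frames into that block.
The block's first minute is 1800 frames and the rest 1798 each; 2037 frames reaches minute 1, so 0 × 18 + 1 × 2 = 2 labels have been skipped so far.
Adding those back, label number 2037 + 2 = 2039 at 30 labels/s is 67 s + 29 f = 0 h 1 min 7 s frame 29, i.e. 00:01:07;29.

00:01:07;29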